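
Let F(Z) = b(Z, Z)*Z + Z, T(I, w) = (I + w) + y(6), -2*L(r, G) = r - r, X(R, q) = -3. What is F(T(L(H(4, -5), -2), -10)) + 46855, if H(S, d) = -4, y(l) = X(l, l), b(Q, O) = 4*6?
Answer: 46530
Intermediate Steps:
b(Q, O) = 24
y(l) = -3
L(r, G) = 0 (L(r, G) = -(r - r)/2 = -1/2*0 = 0)
T(I, w) = -3 + I + w (T(I, w) = (I + w) - 3 = -3 + I + w)
F(Z) = 25*Z (F(Z) = 24*Z + Z = 25*Z)
F(T(L(H(4, -5), -2), -10)) + 46855 = 25*(-3 + 0 - 10) + 46855 = 25*(-13) + 46855 = -325 + 46855 = 46530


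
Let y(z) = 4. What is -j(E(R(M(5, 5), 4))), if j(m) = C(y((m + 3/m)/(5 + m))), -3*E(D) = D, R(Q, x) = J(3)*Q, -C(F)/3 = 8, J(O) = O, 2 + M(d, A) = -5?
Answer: 24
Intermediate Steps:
M(d, A) = -7 (M(d, A) = -2 - 5 = -7)
C(F) = -24 (C(F) = -3*8 = -24)
R(Q, x) = 3*Q
E(D) = -D/3
j(m) = -24
-j(E(R(M(5, 5), 4))) = -1*(-24) = 24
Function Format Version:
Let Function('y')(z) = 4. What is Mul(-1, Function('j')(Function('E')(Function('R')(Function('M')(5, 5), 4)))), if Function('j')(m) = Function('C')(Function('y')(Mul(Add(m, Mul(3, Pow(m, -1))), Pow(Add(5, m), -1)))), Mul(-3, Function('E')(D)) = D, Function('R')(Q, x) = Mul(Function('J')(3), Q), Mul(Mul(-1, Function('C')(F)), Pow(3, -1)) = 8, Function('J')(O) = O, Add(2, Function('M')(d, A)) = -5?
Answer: 24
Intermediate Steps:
Function('M')(d, A) = -7 (Function('M')(d, A) = Add(-2, -5) = -7)
Function('C')(F) = -24 (Function('C')(F) = Mul(-3, 8) = -24)
Function('R')(Q, x) = Mul(3, Q)
Function('E')(D) = Mul(Rational(-1, 3), D)
Function('j')(m) = -24
Mul(-1, Function('j')(Function('E')(Function('R')(Function('M')(5, 5), 4)))) = Mul(-1, -24) = 24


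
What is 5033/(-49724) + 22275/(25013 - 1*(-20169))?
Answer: 440100547/1123314884 ≈ 0.39179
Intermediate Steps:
5033/(-49724) + 22275/(25013 - 1*(-20169)) = 5033*(-1/49724) + 22275/(25013 + 20169) = -5033/49724 + 22275/45182 = 440100547/1123314884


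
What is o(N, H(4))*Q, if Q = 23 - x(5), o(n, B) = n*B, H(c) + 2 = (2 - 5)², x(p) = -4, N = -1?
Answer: -189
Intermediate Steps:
H(c) = 7 (H(c) = -2 + (2 - 5)² = -2 + (-3)² = -2 + 9 = 7)
o(n, B) = B*n
Q = 27 (Q = 23 - 1*(-4) = 23 + 4 = 27)
o(N, H(4))*Q = (7*(-1))*27 = -7*27 = -189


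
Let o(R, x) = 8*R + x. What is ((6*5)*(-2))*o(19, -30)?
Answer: -7320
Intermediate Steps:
o(R, x) = x + 8*R
((6*5)*(-2))*o(19, -30) = ((6*5)*(-2))*(-30 + 8*19) = (30*(-2))*(-30 + 152) = -60*122 = -7320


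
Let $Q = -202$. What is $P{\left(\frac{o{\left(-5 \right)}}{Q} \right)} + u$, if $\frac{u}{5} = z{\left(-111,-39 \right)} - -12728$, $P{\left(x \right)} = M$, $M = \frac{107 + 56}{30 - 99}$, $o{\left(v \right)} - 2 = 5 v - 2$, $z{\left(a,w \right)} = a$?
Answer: $\frac{4352702}{69} \approx 63083.0$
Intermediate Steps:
$o{\left(v \right)} = 5 v$ ($o{\left(v \right)} = 2 + \left(5 v - 2\right) = 2 + \left(-2 + 5 v\right) = 5 v$)
$M = - \frac{163}{69}$ ($M = \frac{163}{-69} = 163 \left(- \frac{1}{69}\right) = - \frac{163}{69} \approx -2.3623$)
$P{\left(x \right)} = - \frac{163}{69}$
$u = 63085$ ($u = 5 \left(-111 - -12728\right) = 5 \left(-111 + 12728\right) = 5 \cdot 12617 = 63085$)
$P{\left(\frac{o{\left(-5 \right)}}{Q} \right)} + u = - \frac{163}{69} + 63085 = \frac{4352702}{69}$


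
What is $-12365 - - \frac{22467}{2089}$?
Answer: $- \frac{25808018}{2089} \approx -12354.0$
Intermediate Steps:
$-12365 - - \frac{22467}{2089} = -12365 + \frac{22467}{2089} = - \frac{25808018}{2089}$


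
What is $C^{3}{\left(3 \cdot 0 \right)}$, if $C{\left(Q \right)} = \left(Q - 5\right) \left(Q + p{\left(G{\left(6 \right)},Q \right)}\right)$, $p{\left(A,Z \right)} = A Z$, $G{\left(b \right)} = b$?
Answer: $0$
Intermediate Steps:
$C{\left(Q \right)} = 7 Q \left(-5 + Q\right)$ ($C{\left(Q \right)} = \left(Q - 5\right) \left(Q + 6 Q\right) = \left(-5 + Q\right) 7 Q = 7 Q \left(-5 + Q\right)$)
$C^{3}{\left(3 \cdot 0 \right)} = \left(7 \cdot 3 \cdot 0 \left(-5 + 3 \cdot 0\right)\right)^{3} = \left(7 \cdot 0 \left(-5 + 0\right)\right)^{3} = \left(7 \cdot 0 \left(-5\right)\right)^{3} = 0^{3} = 0$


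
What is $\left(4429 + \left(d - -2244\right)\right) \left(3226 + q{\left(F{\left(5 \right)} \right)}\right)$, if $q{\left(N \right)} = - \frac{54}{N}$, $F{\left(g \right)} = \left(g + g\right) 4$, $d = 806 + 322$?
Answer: $\frac{503109893}{20} \approx 2.5155 \cdot 10^{7}$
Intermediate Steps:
$d = 1128$
$F{\left(g \right)} = 8 g$ ($F{\left(g \right)} = 2 g 4 = 8 g$)
$\left(4429 + \left(d - -2244\right)\right) \left(3226 + q{\left(F{\left(5 \right)} \right)}\right) = \left(4429 + \left(1128 - -2244\right)\right) \left(3226 - \frac{54}{8 \cdot 5}\right) = \left(4429 + \left(1128 + 2244\right)\right) \left(3226 - \frac{54}{40}\right) = \left(4429 + 3372\right) \left(3226 - \frac{27}{20}\right) = 7801 \left(3226 - \frac{27}{20}\right) = 7801 \cdot \frac{64493}{20} = \frac{503109893}{20}$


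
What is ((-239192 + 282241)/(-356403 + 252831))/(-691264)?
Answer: 43049/71595595008 ≈ 6.0128e-7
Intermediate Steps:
((-239192 + 282241)/(-356403 + 252831))/(-691264) = (43049/(-103572))*(-1/691264) = (43049*(-1/103572))*(-1/691264) = -43049/103572*(-1/691264) = 43049/71595595008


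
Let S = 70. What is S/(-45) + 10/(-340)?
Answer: -485/306 ≈ -1.5850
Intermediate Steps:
S/(-45) + 10/(-340) = 70/(-45) + 10/(-340) = 70*(-1/45) + 10*(-1/340) = -14/9 - 1/34 = -485/306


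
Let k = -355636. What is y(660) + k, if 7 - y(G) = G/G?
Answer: -355630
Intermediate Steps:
y(G) = 6 (y(G) = 7 - G/G = 7 - 1*1 = 7 - 1 = 6)
y(660) + k = 6 - 355636 = -355630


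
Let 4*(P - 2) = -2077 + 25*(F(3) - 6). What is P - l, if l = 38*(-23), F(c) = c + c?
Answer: 1427/4 ≈ 356.75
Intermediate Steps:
F(c) = 2*c
l = -874
P = -2069/4 (P = 2 + (-2077 + 25*(2*3 - 6))/4 = 2 + (-2077 + 25*(6 - 6))/4 = 2 + (-2077 + 25*0)/4 = 2 + (-2077 + 0)/4 = 2 + (1/4)*(-2077) = 2 - 2077/4 = -2069/4 ≈ -517.25)
P - l = -2069/4 - 1*(-874) = -2069/4 + 874 = 1427/4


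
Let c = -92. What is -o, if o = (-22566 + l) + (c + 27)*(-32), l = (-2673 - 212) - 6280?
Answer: 29651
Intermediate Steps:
l = -9165 (l = -2885 - 6280 = -9165)
o = -29651 (o = (-22566 - 9165) + (-92 + 27)*(-32) = -31731 - 65*(-32) = -31731 + 2080 = -29651)
-o = -1*(-29651) = 29651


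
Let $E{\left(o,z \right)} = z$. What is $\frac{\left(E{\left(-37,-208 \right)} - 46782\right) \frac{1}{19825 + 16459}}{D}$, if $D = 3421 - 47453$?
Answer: $\frac{23495}{798828544} \approx 2.9412 \cdot 10^{-5}$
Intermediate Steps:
$D = -44032$ ($D = 3421 - 47453 = -44032$)
$\frac{\left(E{\left(-37,-208 \right)} - 46782\right) \frac{1}{19825 + 16459}}{D} = \frac{\left(-208 - 46782\right) \frac{1}{19825 + 16459}}{-44032} = - \frac{46990}{36284} \left(- \frac{1}{44032}\right) = \left(-46990\right) \frac{1}{36284} \left(- \frac{1}{44032}\right) = \left(- \frac{23495}{18142}\right) \left(- \frac{1}{44032}\right) = \frac{23495}{798828544}$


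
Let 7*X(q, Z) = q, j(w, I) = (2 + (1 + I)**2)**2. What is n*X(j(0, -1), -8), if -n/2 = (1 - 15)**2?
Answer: -224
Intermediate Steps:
X(q, Z) = q/7
n = -392 (n = -2*(1 - 15)**2 = -2*(-14)**2 = -2*196 = -392)
n*X(j(0, -1), -8) = -56*(2 + (1 - 1)**2)**2 = -56*(2 + 0**2)**2 = -56*(2 + 0)**2 = -56*2**2 = -56*4 = -392*4/7 = -224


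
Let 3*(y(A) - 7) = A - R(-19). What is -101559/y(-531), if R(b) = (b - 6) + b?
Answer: 304677/466 ≈ 653.81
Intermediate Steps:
R(b) = -6 + 2*b (R(b) = (-6 + b) + b = -6 + 2*b)
y(A) = 65/3 + A/3 (y(A) = 7 + (A - (-6 + 2*(-19)))/3 = 7 + (A - (-6 - 38))/3 = 7 + (A - 1*(-44))/3 = 7 + (A + 44)/3 = 7 + (44 + A)/3 = 7 + (44/3 + A/3) = 65/3 + A/3)
-101559/y(-531) = -101559/(65/3 + (⅓)*(-531)) = -101559/(65/3 - 177) = -101559/(-466/3) = -101559*(-3/466) = 304677/466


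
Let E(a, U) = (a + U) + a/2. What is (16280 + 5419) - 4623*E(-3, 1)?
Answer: 75759/2 ≈ 37880.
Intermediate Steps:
E(a, U) = U + 3*a/2 (E(a, U) = (U + a) + a*(½) = (U + a) + a/2 = U + 3*a/2)
(16280 + 5419) - 4623*E(-3, 1) = (16280 + 5419) - 4623*(1 + (3/2)*(-3)) = 21699 - 4623*(1 - 9/2) = 21699 - 4623*(-7/2) = 21699 + 32361/2 = 75759/2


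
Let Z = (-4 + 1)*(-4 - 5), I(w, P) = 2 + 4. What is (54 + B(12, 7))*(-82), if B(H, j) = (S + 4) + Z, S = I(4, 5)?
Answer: -7462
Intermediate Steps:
I(w, P) = 6
S = 6
Z = 27 (Z = -3*(-9) = 27)
B(H, j) = 37 (B(H, j) = (6 + 4) + 27 = 10 + 27 = 37)
(54 + B(12, 7))*(-82) = (54 + 37)*(-82) = 91*(-82) = -7462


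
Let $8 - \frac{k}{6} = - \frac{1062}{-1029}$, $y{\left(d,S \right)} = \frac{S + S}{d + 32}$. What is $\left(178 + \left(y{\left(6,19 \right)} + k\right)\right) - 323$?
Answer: $- \frac{35052}{343} \approx -102.19$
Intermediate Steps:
$y{\left(d,S \right)} = \frac{2 S}{32 + d}$
$k = \frac{14340}{343}$ ($k = 48 - 6 \left(- \frac{1062}{-1029}\right) = 48 - 6 \left(\left(-1062\right) \left(- \frac{1}{1029}\right)\right) = 48 - \frac{2124}{343} = \frac{14340}{343} \approx 41.808$)
$\left(178 + \left(y{\left(6,19 \right)} + k\right)\right) - 323 = \left(178 + \left(2 \cdot 19 \frac{1}{32 + 6} + \frac{14340}{343}\right)\right) - 323 = \left(178 + \left(2 \cdot 19 \cdot \frac{1}{38} + \frac{14340}{343}\right)\right) - 323 = \left(178 + \left(1 + \frac{14340}{343}\right)\right) - 323 = \left(178 + \frac{14683}{343}\right) - 323 = \frac{75737}{343} - 323 = - \frac{35052}{343}$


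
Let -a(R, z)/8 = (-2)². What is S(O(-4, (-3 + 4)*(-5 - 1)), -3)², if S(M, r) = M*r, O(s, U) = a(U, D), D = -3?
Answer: 9216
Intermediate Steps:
a(R, z) = -32 (a(R, z) = -8*(-2)² = -8*4 = -32)
O(s, U) = -32
S(O(-4, (-3 + 4)*(-5 - 1)), -3)² = (-32*(-3))² = 96² = 9216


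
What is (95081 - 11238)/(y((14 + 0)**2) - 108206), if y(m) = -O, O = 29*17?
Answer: -83843/108699 ≈ -0.77133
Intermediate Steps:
O = 493
y(m) = -493 (y(m) = -1*493 = -493)
(95081 - 11238)/(y((14 + 0)**2) - 108206) = (95081 - 11238)/(-493 - 108206) = 83843/(-108699) = 83843*(-1/108699) = -83843/108699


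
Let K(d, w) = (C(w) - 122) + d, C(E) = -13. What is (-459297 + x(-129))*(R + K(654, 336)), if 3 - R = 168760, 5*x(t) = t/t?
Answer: 386355875192/5 ≈ 7.7271e+10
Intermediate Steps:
x(t) = 1/5 (x(t) = (t/t)/5 = (1/5)*1 = 1/5)
K(d, w) = -135 + d (K(d, w) = (-13 - 122) + d = -135 + d)
R = -168757 (R = 3 - 1*168760 = 3 - 168760 = -168757)
(-459297 + x(-129))*(R + K(654, 336)) = (-459297 + 1/5)*(-168757 + (-135 + 654)) = -2296484*(-168757 + 519)/5 = -2296484/5*(-168238) = 386355875192/5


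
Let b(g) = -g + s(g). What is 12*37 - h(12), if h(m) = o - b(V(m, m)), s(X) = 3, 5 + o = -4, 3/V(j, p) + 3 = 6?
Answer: 455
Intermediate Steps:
V(j, p) = 1 (V(j, p) = 3/(-3 + 6) = 3/3 = 3*(⅓) = 1)
o = -9 (o = -5 - 4 = -9)
b(g) = 3 - g (b(g) = -g + 3 = 3 - g)
h(m) = -11 (h(m) = -9 - (3 - 1*1) = -9 - (3 - 1) = -9 - 1*2 = -9 - 2 = -11)
12*37 - h(12) = 12*37 - 1*(-11) = 444 + 11 = 455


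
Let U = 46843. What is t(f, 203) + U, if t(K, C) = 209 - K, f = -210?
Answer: 47262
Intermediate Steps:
t(f, 203) + U = (209 - 1*(-210)) + 46843 = (209 + 210) + 46843 = 419 + 46843 = 47262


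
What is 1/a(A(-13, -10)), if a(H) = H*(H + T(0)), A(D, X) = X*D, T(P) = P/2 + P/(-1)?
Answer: 1/16900 ≈ 5.9172e-5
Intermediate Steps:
T(P) = -P/2 (T(P) = P*(1/2) + P*(-1) = P/2 - P = -P/2)
A(D, X) = D*X
a(H) = H**2 (a(H) = H*(H - 1/2*0) = H*(H + 0) = H*H = H**2)
1/a(A(-13, -10)) = 1/((-13*(-10))**2) = 1/(130**2) = 1/16900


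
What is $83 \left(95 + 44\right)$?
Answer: $11537$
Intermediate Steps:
$83 \left(95 + 44\right) = 83 \cdot 139 = 11537$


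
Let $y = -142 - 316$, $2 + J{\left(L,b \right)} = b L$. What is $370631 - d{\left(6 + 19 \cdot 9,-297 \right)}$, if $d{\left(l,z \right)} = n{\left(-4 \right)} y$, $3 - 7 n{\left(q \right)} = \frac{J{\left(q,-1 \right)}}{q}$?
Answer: $370860$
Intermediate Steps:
$J{\left(L,b \right)} = -2 + L b$ ($J{\left(L,b \right)} = -2 + b L = -2 + L b$)
$n{\left(q \right)} = \frac{3}{7} - \frac{-2 - q}{7 q}$ ($n{\left(q \right)} = \frac{3}{7} - \frac{\left(-2 + q \left(-1\right)\right) \frac{1}{q}}{7} = \frac{3}{7} - \frac{\left(-2 - q\right) \frac{1}{q}}{7} = \frac{3}{7} - \frac{\frac{1}{q} \left(-2 - q\right)}{7} = \frac{3}{7} - \frac{-2 - q}{7 q}$)
$y = -458$
$d{\left(l,z \right)} = -229$ ($d{\left(l,z \right)} = \frac{2 \left(1 + 2 \left(-4\right)\right)}{7 \left(-4\right)} \left(-458\right) = \frac{2}{7} \left(- \frac{1}{4}\right) \left(1 - 8\right) \left(-458\right) = \frac{2}{7} \left(- \frac{1}{4}\right) \left(-7\right) \left(-458\right) = \frac{1}{2} \left(-458\right) = -229$)
$370631 - d{\left(6 + 19 \cdot 9,-297 \right)} = 370631 - -229 = 370631 + 229 = 370860$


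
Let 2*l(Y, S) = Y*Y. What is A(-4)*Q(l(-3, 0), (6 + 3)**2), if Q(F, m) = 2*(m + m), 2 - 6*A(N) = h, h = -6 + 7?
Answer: 54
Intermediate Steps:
h = 1
l(Y, S) = Y**2/2 (l(Y, S) = (Y*Y)/2 = Y**2/2)
A(N) = 1/6 (A(N) = 1/3 - 1/6*1 = 1/3 - 1/6 = 1/6)
Q(F, m) = 4*m (Q(F, m) = 2*(2*m) = 4*m)
A(-4)*Q(l(-3, 0), (6 + 3)**2) = (4*(6 + 3)**2)/6 = (4*9**2)/6 = (4*81)/6 = (1/6)*324 = 54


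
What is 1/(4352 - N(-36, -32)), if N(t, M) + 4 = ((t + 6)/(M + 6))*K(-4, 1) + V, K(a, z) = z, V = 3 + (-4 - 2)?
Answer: 13/56652 ≈ 0.00022947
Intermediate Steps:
V = -3 (V = 3 - 6 = -3)
N(t, M) = -7 + (6 + t)/(6 + M) (N(t, M) = -4 + (((t + 6)/(M + 6))*1 - 3) = -4 + (((6 + t)/(6 + M))*1 - 3) = -4 + ((6 + t)/(6 + M) - 3) = -4 + (-3 + (6 + t)/(6 + M)) = -7 + (6 + t)/(6 + M))
1/(4352 - N(-36, -32)) = 1/(4352 - (-36 - 36 - 7*(-32))/(6 - 32)) = 1/(4352 - (-36 - 36 + 224)/(-26)) = 1/(4352 - (-1)*152/26) = 1/(4352 - 1*(-76/13)) = 1/(4352 + 76/13) = 1/(56652/13) = 13/56652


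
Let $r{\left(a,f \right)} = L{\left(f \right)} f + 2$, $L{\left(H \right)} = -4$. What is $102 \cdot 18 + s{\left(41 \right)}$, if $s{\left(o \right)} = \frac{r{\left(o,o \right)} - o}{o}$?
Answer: $\frac{75073}{41} \approx 1831.0$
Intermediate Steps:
$r{\left(a,f \right)} = 2 - 4 f$ ($r{\left(a,f \right)} = - 4 f + 2 = 2 - 4 f$)
$s{\left(o \right)} = \frac{2 - 5 o}{o}$ ($s{\left(o \right)} = \frac{\left(2 - 4 o\right) - o}{o} = \frac{2 - 5 o}{o}$)
$102 \cdot 18 + s{\left(41 \right)} = 102 \cdot 18 - \left(5 - \frac{2}{41}\right) = 1836 + \left(-5 + 2 \cdot \frac{1}{41}\right) = 1836 + \left(-5 + \frac{2}{41}\right) = 1836 - \frac{203}{41} = \frac{75073}{41}$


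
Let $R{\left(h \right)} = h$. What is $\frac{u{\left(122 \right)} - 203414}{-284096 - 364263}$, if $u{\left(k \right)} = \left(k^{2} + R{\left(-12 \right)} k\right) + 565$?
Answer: $\frac{189429}{648359} \approx 0.29217$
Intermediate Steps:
$u{\left(k \right)} = 565 + k^{2} - 12 k$ ($u{\left(k \right)} = \left(k^{2} - 12 k\right) + 565 = 565 + k^{2} - 12 k$)
$\frac{u{\left(122 \right)} - 203414}{-284096 - 364263} = \frac{\left(565 + 122^{2} - 1464\right) - 203414}{-284096 - 364263} = \frac{\left(565 + 14884 - 1464\right) - 203414}{-648359} = \left(13985 - 203414\right) \left(- \frac{1}{648359}\right) = \left(-189429\right) \left(- \frac{1}{648359}\right) = \frac{189429}{648359}$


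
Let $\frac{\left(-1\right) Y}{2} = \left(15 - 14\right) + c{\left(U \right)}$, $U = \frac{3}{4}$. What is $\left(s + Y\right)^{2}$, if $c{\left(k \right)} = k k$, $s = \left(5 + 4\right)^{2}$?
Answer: $\frac{388129}{64} \approx 6064.5$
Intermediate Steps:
$U = \frac{3}{4}$ ($U = 3 \cdot \frac{1}{4} = \frac{3}{4} \approx 0.75$)
$s = 81$ ($s = 9^{2} = 81$)
$c{\left(k \right)} = k^{2}$
$Y = - \frac{25}{8}$ ($Y = - 2 \left(\left(15 - 14\right) + \left(\frac{3}{4}\right)^{2}\right) = - 2 \left(1 + \frac{9}{16}\right) = \left(-2\right) \frac{25}{16} = - \frac{25}{8} \approx -3.125$)
$\left(s + Y\right)^{2} = \left(81 - \frac{25}{8}\right)^{2} = \left(\frac{623}{8}\right)^{2} = \frac{388129}{64}$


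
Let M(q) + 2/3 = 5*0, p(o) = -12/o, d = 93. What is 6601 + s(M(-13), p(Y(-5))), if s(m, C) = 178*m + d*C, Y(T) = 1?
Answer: 16099/3 ≈ 5366.3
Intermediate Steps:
M(q) = -⅔ (M(q) = -⅔ + 5*0 = -⅔ + 0 = -⅔)
s(m, C) = 93*C + 178*m (s(m, C) = 178*m + 93*C = 93*C + 178*m)
6601 + s(M(-13), p(Y(-5))) = 6601 + (93*(-12/1) + 178*(-⅔)) = 6601 + (93*(-12*1) - 356/3) = 6601 + (93*(-12) - 356/3) = 6601 + (-1116 - 356/3) = 6601 - 3704/3 = 16099/3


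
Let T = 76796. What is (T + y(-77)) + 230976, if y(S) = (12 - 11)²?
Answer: 307773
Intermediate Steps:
y(S) = 1 (y(S) = 1² = 1)
(T + y(-77)) + 230976 = (76796 + 1) + 230976 = 76797 + 230976 = 307773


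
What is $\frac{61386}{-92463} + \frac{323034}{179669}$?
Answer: $\frac{897120548}{791082607} \approx 1.134$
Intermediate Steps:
$\frac{61386}{-92463} + \frac{323034}{179669} = 61386 \left(- \frac{1}{92463}\right) + 323034 \cdot \frac{1}{179669} = - \frac{20462}{30821} + \frac{323034}{179669} = \frac{897120548}{791082607}$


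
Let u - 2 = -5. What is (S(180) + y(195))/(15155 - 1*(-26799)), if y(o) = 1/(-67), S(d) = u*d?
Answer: -36181/2810918 ≈ -0.012872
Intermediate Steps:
u = -3 (u = 2 - 5 = -3)
S(d) = -3*d
y(o) = -1/67
(S(180) + y(195))/(15155 - 1*(-26799)) = (-3*180 - 1/67)/(15155 - 1*(-26799)) = (-540 - 1/67)/(15155 + 26799) = -36181/67/41954 = -36181/67*1/41954 = -36181/2810918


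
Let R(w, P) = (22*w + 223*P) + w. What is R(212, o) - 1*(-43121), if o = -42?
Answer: 38631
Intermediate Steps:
R(w, P) = 23*w + 223*P
R(212, o) - 1*(-43121) = (23*212 + 223*(-42)) - 1*(-43121) = (4876 - 9366) + 43121 = -4490 + 43121 = 38631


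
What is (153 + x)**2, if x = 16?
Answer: 28561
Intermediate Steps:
(153 + x)**2 = (153 + 16)**2 = 169**2 = 28561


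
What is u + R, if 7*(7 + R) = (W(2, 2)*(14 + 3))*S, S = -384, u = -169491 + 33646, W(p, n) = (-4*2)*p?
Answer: -846516/7 ≈ -1.2093e+5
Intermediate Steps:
W(p, n) = -8*p
u = -135845
R = 104399/7 (R = -7 + (((-8*2)*(14 + 3))*(-384))/7 = -7 + (-16*17*(-384))/7 = -7 + (-272*(-384))/7 = -7 + (⅐)*104448 = -7 + 104448/7 = 104399/7 ≈ 14914.)
u + R = -135845 + 104399/7 = -846516/7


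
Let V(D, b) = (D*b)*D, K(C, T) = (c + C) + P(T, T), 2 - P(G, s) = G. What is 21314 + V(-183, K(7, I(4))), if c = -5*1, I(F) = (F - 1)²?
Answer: -146131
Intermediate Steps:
P(G, s) = 2 - G
I(F) = (-1 + F)²
c = -5
K(C, T) = -3 + C - T (K(C, T) = (-5 + C) + (2 - T) = -3 + C - T)
V(D, b) = b*D²
21314 + V(-183, K(7, I(4))) = 21314 + (-3 + 7 - (-1 + 4)²)*(-183)² = 21314 + (-3 + 7 - 1*3²)*33489 = 21314 + (-3 + 7 - 1*9)*33489 = 21314 + (-3 + 7 - 9)*33489 = 21314 - 5*33489 = 21314 - 167445 = -146131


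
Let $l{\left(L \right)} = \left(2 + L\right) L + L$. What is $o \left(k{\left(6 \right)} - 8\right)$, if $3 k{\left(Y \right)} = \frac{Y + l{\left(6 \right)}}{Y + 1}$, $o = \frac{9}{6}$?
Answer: $- \frac{54}{7} \approx -7.7143$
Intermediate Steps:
$o = \frac{3}{2}$ ($o = 9 \cdot \frac{1}{6} = \frac{3}{2} \approx 1.5$)
$l{\left(L \right)} = L + L \left(2 + L\right)$ ($l{\left(L \right)} = L \left(2 + L\right) + L = L + L \left(2 + L\right)$)
$k{\left(Y \right)} = \frac{54 + Y}{3 \left(1 + Y\right)}$ ($k{\left(Y \right)} = \frac{\left(Y + 6 \left(3 + 6\right)\right) \frac{1}{Y + 1}}{3} = \frac{\left(Y + 6 \cdot 9\right) \frac{1}{1 + Y}}{3} = \frac{\left(Y + 54\right) \frac{1}{1 + Y}}{3} = \frac{\left(54 + Y\right) \frac{1}{1 + Y}}{3} = \frac{\frac{1}{1 + Y} \left(54 + Y\right)}{3} = \frac{54 + Y}{3 \left(1 + Y\right)}$)
$o \left(k{\left(6 \right)} - 8\right) = \frac{3 \left(\frac{54 + 6}{3 \left(1 + 6\right)} - 8\right)}{2} = \frac{3 \left(\frac{1}{3} \cdot \frac{1}{7} \cdot 60 - 8\right)}{2} = \frac{3 \left(\frac{20}{7} - 8\right)}{2} = \frac{3}{2} \left(- \frac{36}{7}\right) = - \frac{54}{7}$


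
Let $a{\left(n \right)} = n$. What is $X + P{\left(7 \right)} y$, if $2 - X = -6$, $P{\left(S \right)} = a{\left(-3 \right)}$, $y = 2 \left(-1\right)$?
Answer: $14$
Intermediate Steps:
$y = -2$
$P{\left(S \right)} = -3$
$X = 8$ ($X = 2 - -6 = 2 + 6 = 8$)
$X + P{\left(7 \right)} y = 8 - -6 = 8 + 6 = 14$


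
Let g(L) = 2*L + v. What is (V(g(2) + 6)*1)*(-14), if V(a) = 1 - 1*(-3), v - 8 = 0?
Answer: -56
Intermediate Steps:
v = 8 (v = 8 + 0 = 8)
g(L) = 8 + 2*L (g(L) = 2*L + 8 = 8 + 2*L)
V(a) = 4 (V(a) = 1 + 3 = 4)
(V(g(2) + 6)*1)*(-14) = (4*1)*(-14) = 4*(-14) = -56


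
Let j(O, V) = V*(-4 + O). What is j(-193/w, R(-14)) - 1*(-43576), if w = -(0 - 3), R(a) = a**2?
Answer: 90548/3 ≈ 30183.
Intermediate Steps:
w = 3 (w = -1*(-3) = 3)
j(-193/w, R(-14)) - 1*(-43576) = (-14)**2*(-4 - 193/3) - 1*(-43576) = 196*(-4 - 193*1/3) + 43576 = 196*(-4 - 193/3) + 43576 = 196*(-205/3) + 43576 = -40180/3 + 43576 = 90548/3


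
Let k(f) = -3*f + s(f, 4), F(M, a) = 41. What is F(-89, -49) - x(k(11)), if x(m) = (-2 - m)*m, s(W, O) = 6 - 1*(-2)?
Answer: 616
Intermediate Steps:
s(W, O) = 8 (s(W, O) = 6 + 2 = 8)
k(f) = 8 - 3*f (k(f) = -3*f + 8 = 8 - 3*f)
x(m) = m*(-2 - m)
F(-89, -49) - x(k(11)) = 41 - (-1)*(8 - 3*11)*(2 + (8 - 3*11)) = 41 - (-1)*(8 - 33)*(2 + (8 - 33)) = 41 - (-1)*(-25)*(2 - 25) = 41 - (-1)*(-25)*(-23) = 41 - 1*(-575) = 41 + 575 = 616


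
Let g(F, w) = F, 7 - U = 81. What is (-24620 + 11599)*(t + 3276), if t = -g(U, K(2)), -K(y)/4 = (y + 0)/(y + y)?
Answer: -43620350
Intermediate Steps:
U = -74 (U = 7 - 1*81 = 7 - 81 = -74)
K(y) = -2 (K(y) = -4*(y + 0)/(y + y) = -4*y/(2*y) = -4*y*1/(2*y) = -4*½ = -2)
t = 74 (t = -1*(-74) = 74)
(-24620 + 11599)*(t + 3276) = (-24620 + 11599)*(74 + 3276) = -13021*3350 = -43620350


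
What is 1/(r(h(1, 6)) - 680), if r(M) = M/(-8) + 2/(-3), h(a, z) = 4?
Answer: -6/4087 ≈ -0.0014681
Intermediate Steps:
r(M) = -⅔ - M/8 (r(M) = M*(-⅛) + 2*(-⅓) = -M/8 - ⅔ = -⅔ - M/8)
1/(r(h(1, 6)) - 680) = 1/((-⅔ - ⅛*4) - 680) = 1/((-⅔ - ½) - 680) = 1/(-7/6 - 680) = 1/(-4087/6) = -6/4087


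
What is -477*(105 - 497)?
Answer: 186984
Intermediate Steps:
-477*(105 - 497) = -477*(-392) = 186984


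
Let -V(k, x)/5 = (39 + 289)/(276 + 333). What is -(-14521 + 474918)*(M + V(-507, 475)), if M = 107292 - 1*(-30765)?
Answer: -5529701626283/87 ≈ -6.3560e+10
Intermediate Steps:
V(k, x) = -1640/609 (V(k, x) = -5*(39 + 289)/(276 + 333) = -1640/609)
M = 138057 (M = 107292 + 30765 = 138057)
-(-14521 + 474918)*(M + V(-507, 475)) = -(-14521 + 474918)*(138057 - 1640/609) = -460397*84075073/609 = -1*5529701626283/87 = -5529701626283/87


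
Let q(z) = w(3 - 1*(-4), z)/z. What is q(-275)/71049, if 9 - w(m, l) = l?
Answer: -284/19538475 ≈ -1.4535e-5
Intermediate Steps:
w(m, l) = 9 - l
q(z) = (9 - z)/z
q(-275)/71049 = ((9 - 1*(-275))/(-275))/71049 = -(9 + 275)/275*(1/71049) = -1/275*284*(1/71049) = -284/275*1/71049 = -284/19538475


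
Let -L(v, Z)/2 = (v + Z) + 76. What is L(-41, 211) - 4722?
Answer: -5214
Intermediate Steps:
L(v, Z) = -152 - 2*Z - 2*v (L(v, Z) = -2*((v + Z) + 76) = -2*((Z + v) + 76) = -2*(76 + Z + v) = -152 - 2*Z - 2*v)
L(-41, 211) - 4722 = (-152 - 2*211 - 2*(-41)) - 4722 = (-152 - 422 + 82) - 4722 = -492 - 4722 = -5214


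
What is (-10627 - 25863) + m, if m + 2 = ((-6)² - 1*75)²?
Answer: -34971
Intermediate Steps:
m = 1519 (m = -2 + ((-6)² - 1*75)² = -2 + (36 - 75)² = -2 + (-39)² = -2 + 1521 = 1519)
(-10627 - 25863) + m = (-10627 - 25863) + 1519 = -36490 + 1519 = -34971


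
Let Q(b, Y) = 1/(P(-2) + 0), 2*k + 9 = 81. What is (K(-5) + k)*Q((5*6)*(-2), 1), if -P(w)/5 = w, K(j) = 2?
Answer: 19/5 ≈ 3.8000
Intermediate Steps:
P(w) = -5*w
k = 36 (k = -9/2 + (½)*81 = -9/2 + 81/2 = 36)
Q(b, Y) = ⅒ (Q(b, Y) = 1/(-5*(-2) + 0) = 1/(10 + 0) = 1/10 = ⅒)
(K(-5) + k)*Q((5*6)*(-2), 1) = (2 + 36)*(⅒) = 38*(⅒) = 19/5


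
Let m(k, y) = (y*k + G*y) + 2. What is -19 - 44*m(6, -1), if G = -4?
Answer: -19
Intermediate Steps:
m(k, y) = 2 - 4*y + k*y (m(k, y) = (y*k - 4*y) + 2 = (k*y - 4*y) + 2 = (-4*y + k*y) + 2 = 2 - 4*y + k*y)
-19 - 44*m(6, -1) = -19 - 44*(2 - 4*(-1) + 6*(-1)) = -19 - 44*(2 + 4 - 6) = -19 - 44*0 = -19 + 0 = -19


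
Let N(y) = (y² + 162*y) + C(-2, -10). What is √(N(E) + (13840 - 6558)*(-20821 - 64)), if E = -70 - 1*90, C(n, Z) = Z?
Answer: 110*I*√12569 ≈ 12332.0*I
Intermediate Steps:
E = -160 (E = -70 - 90 = -160)
N(y) = -10 + y² + 162*y (N(y) = (y² + 162*y) - 10 = -10 + y² + 162*y)
√(N(E) + (13840 - 6558)*(-20821 - 64)) = √((-10 + (-160)² + 162*(-160)) + (13840 - 6558)*(-20821 - 64)) = √((-10 + 25600 - 25920) + 7282*(-20885)) = √(-330 - 152084570) = √(-152084900) = 110*I*√12569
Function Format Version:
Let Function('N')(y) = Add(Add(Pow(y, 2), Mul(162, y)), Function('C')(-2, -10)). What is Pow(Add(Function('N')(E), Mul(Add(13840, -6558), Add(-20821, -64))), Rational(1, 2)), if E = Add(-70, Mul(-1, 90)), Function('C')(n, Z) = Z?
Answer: Mul(110, I, Pow(12569, Rational(1, 2))) ≈ Mul(12332., I)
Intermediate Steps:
E = -160 (E = Add(-70, -90) = -160)
Function('N')(y) = Add(-10, Pow(y, 2), Mul(162, y)) (Function('N')(y) = Add(Add(Pow(y, 2), Mul(162, y)), -10) = Add(-10, Pow(y, 2), Mul(162, y)))
Pow(Add(Function('N')(E), Mul(Add(13840, -6558), Add(-20821, -64))), Rational(1, 2)) = Pow(Add(Add(-10, Pow(-160, 2), Mul(162, -160)), Mul(Add(13840, -6558), Add(-20821, -64))), Rational(1, 2)) = Pow(Add(Add(-10, 25600, -25920), Mul(7282, -20885)), Rational(1, 2)) = Pow(Add(-330, -152084570), Rational(1, 2)) = Pow(-152084900, Rational(1, 2)) = Mul(110, I, Pow(12569, Rational(1, 2)))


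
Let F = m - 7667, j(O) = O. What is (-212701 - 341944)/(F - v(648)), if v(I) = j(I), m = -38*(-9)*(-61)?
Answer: 554645/29177 ≈ 19.010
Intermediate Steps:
m = -20862 (m = 342*(-61) = -20862)
F = -28529 (F = -20862 - 7667 = -28529)
v(I) = I
(-212701 - 341944)/(F - v(648)) = (-212701 - 341944)/(-28529 - 1*648) = -554645/(-28529 - 648) = -554645/(-29177) = -554645*(-1/29177) = 554645/29177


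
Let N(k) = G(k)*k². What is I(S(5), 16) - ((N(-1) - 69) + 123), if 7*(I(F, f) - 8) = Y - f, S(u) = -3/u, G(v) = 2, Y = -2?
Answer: -354/7 ≈ -50.571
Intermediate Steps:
N(k) = 2*k²
I(F, f) = 54/7 - f/7 (I(F, f) = 8 + (-2 - f)/7 = 8 + (-2/7 - f/7) = 54/7 - f/7)
I(S(5), 16) - ((N(-1) - 69) + 123) = (54/7 - ⅐*16) - ((2*(-1)² - 69) + 123) = (54/7 - 16/7) - ((2*1 - 69) + 123) = 38/7 - ((2 - 69) + 123) = 38/7 - (-67 + 123) = 38/7 - 1*56 = 38/7 - 56 = -354/7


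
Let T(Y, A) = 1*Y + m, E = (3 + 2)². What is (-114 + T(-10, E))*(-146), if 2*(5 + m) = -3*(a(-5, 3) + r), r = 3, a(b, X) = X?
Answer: 20148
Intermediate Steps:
E = 25 (E = 5² = 25)
m = -14 (m = -5 + (-3*(3 + 3))/2 = -5 + (-3*6)/2 = -5 + (½)*(-18) = -5 - 9 = -14)
T(Y, A) = -14 + Y (T(Y, A) = 1*Y - 14 = Y - 14 = -14 + Y)
(-114 + T(-10, E))*(-146) = (-114 + (-14 - 10))*(-146) = (-114 - 24)*(-146) = -138*(-146) = 20148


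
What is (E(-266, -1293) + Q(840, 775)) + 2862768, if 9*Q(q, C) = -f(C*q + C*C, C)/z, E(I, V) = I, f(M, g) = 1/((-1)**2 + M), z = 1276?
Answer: 41144667664045967/14373672984 ≈ 2.8625e+6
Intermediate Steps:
f(M, g) = 1/(1 + M)
Q(q, C) = -1/(11484*(1 + C**2 + C*q)) (Q(q, C) = (-1/((1 + (C*q + C*C))*1276))/9 = (-1/((1 + (C*q + C**2))*1276))/9 = (-1/((1 + (C**2 + C*q))*1276))/9 = (-1/((1 + C**2 + C*q)*1276))/9 = (-1/(1276*(1 + C**2 + C*q)))/9 = -1/(11484*(1 + C**2 + C*q)))
(E(-266, -1293) + Q(840, 775)) + 2862768 = (-266 - 1/(11484 + 11484*775*(775 + 840))) + 2862768 = (-266 - 1/(11484 + 11484*775*1615)) + 2862768 = (-266 - 1/(11484 + 14373661500)) + 2862768 = (-266 - 1/14373672984) + 2862768 = -3823397013745/14373672984 + 2862768 = 41144667664045967/14373672984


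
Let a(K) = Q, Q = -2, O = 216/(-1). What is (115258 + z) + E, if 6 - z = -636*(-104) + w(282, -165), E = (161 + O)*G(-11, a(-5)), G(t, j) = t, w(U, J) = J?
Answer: 49890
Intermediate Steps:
O = -216 (O = 216*(-1) = -216)
a(K) = -2
E = 605 (E = (161 - 216)*(-11) = -55*(-11) = 605)
z = -65973 (z = 6 - (-636*(-104) - 165) = 6 - (66144 - 165) = 6 - 1*65979 = 6 - 65979 = -65973)
(115258 + z) + E = (115258 - 65973) + 605 = 49285 + 605 = 49890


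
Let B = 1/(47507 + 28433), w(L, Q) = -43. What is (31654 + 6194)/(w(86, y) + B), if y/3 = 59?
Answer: -958059040/1088473 ≈ -880.19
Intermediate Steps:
y = 177 (y = 3*59 = 177)
B = 1/75940 ≈ 1.3168e-5
(31654 + 6194)/(w(86, y) + B) = (31654 + 6194)/(-43 + 1/75940) = 37848/(-3265419/75940) = 37848*(-75940/3265419) = -958059040/1088473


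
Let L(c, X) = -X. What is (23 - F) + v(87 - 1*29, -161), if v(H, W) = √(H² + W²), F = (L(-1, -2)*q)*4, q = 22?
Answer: -153 + √29285 ≈ 18.129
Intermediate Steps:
F = 176 (F = (-1*(-2)*22)*4 = (2*22)*4 = 44*4 = 176)
(23 - F) + v(87 - 1*29, -161) = (23 - 1*176) + √((87 - 1*29)² + (-161)²) = (23 - 176) + √((87 - 29)² + 25921) = -153 + √(58² + 25921) = -153 + √(3364 + 25921) = -153 + √29285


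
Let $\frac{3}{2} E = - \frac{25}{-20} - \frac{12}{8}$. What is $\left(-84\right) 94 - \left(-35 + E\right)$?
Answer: $- \frac{47165}{6} \approx -7860.8$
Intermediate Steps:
$E = - \frac{1}{6}$ ($E = \frac{2 \left(- \frac{25}{-20} - \frac{12}{8}\right)}{3} = \frac{2 \left(\left(-25\right) \left(- \frac{1}{20}\right) - \frac{3}{2}\right)}{3} = \frac{2 \left(\frac{5}{4} - \frac{3}{2}\right)}{3} = \frac{2}{3} \left(- \frac{1}{4}\right) = - \frac{1}{6} \approx -0.16667$)
$\left(-84\right) 94 - \left(-35 + E\right) = \left(-84\right) 94 + \left(35 - - \frac{1}{6}\right) = -7896 + \left(35 + \frac{1}{6}\right) = -7896 + \frac{211}{6} = - \frac{47165}{6}$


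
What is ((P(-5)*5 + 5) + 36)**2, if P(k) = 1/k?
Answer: 1600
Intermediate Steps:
((P(-5)*5 + 5) + 36)**2 = ((5/(-5) + 5) + 36)**2 = ((-1/5*5 + 5) + 36)**2 = ((-1 + 5) + 36)**2 = (4 + 36)**2 = 40**2 = 1600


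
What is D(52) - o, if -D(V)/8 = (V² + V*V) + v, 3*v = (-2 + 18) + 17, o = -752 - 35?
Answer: -42565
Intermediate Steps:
o = -787
v = 11 (v = ((-2 + 18) + 17)/3 = (16 + 17)/3 = (⅓)*33 = 11)
D(V) = -88 - 16*V² (D(V) = -8*((V² + V*V) + 11) = -8*((V² + V²) + 11) = -8*(2*V² + 11) = -8*(11 + 2*V²) = -88 - 16*V²)
D(52) - o = (-88 - 16*52²) - 1*(-787) = (-88 - 16*2704) + 787 = (-88 - 43264) + 787 = -43352 + 787 = -42565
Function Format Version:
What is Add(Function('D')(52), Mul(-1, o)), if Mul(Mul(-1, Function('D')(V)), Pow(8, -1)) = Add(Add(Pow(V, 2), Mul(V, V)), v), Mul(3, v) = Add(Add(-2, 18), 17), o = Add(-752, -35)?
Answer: -42565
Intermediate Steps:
o = -787
v = 11 (v = Mul(Rational(1, 3), Add(Add(-2, 18), 17)) = Mul(Rational(1, 3), Add(16, 17)) = Mul(Rational(1, 3), 33) = 11)
Function('D')(V) = Add(-88, Mul(-16, Pow(V, 2))) (Function('D')(V) = Mul(-8, Add(Add(Pow(V, 2), Mul(V, V)), 11)) = Mul(-8, Add(Add(Pow(V, 2), Pow(V, 2)), 11)) = Mul(-8, Add(Mul(2, Pow(V, 2)), 11)) = Mul(-8, Add(11, Mul(2, Pow(V, 2)))) = Add(-88, Mul(-16, Pow(V, 2))))
Add(Function('D')(52), Mul(-1, o)) = Add(Add(-88, Mul(-16, Pow(52, 2))), Mul(-1, -787)) = Add(Add(-88, Mul(-16, 2704)), 787) = Add(Add(-88, -43264), 787) = Add(-43352, 787) = -42565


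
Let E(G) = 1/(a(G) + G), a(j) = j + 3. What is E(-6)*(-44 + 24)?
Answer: 20/9 ≈ 2.2222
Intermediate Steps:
a(j) = 3 + j
E(G) = 1/(3 + 2*G) (E(G) = 1/((3 + G) + G) = 1/(3 + 2*G))
E(-6)*(-44 + 24) = (-44 + 24)/(3 + 2*(-6)) = -20/(3 - 12) = -20/(-9) = -1/9*(-20) = 20/9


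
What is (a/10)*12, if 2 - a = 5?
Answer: -18/5 ≈ -3.6000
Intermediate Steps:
a = -3 (a = 2 - 1*5 = 2 - 5 = -3)
(a/10)*12 = -3/10*12 = -18/5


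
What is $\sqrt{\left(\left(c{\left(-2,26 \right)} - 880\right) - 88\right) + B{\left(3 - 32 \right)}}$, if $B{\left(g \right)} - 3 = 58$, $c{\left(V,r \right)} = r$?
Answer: $i \sqrt{881} \approx 29.682 i$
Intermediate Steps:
$B{\left(g \right)} = 61$ ($B{\left(g \right)} = 3 + 58 = 61$)
$\sqrt{\left(\left(c{\left(-2,26 \right)} - 880\right) - 88\right) + B{\left(3 - 32 \right)}} = \sqrt{\left(\left(26 - 880\right) - 88\right) + 61} = \sqrt{\left(-854 - 88\right) + 61} = \sqrt{-942 + 61} = \sqrt{-881} = i \sqrt{881}$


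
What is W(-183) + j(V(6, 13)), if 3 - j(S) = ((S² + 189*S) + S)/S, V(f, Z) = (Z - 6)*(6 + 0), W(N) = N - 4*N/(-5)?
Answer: -2792/5 ≈ -558.40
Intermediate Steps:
W(N) = 9*N/5 (W(N) = N - 4*N*(-1)/5 = N - (-4)*N/5 = N + 4*N/5 = 9*N/5)
V(f, Z) = -36 + 6*Z (V(f, Z) = (-6 + Z)*6 = -36 + 6*Z)
j(S) = 3 - (S² + 190*S)/S (j(S) = 3 - ((S² + 189*S) + S)/S = 3 - (S² + 190*S)/S)
W(-183) + j(V(6, 13)) = (9/5)*(-183) + (-187 - (-36 + 6*13)) = -1647/5 + (-187 - (-36 + 78)) = -1647/5 + (-187 - 1*42) = -1647/5 + (-187 - 42) = -1647/5 - 229 = -2792/5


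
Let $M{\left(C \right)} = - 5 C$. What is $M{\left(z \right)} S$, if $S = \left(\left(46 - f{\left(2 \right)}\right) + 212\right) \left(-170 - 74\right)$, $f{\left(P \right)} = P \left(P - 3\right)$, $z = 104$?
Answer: $32988800$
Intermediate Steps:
$f{\left(P \right)} = P \left(-3 + P\right)$
$S = -63440$ ($S = \left(\left(46 - 2 \left(-3 + 2\right)\right) + 212\right) \left(-170 - 74\right) = \left(\left(46 - 2 \left(-1\right)\right) + 212\right) \left(-244\right) = \left(\left(46 - -2\right) + 212\right) \left(-244\right) = \left(\left(46 + 2\right) + 212\right) \left(-244\right) = \left(48 + 212\right) \left(-244\right) = 260 \left(-244\right) = -63440$)
$M{\left(z \right)} S = \left(-5\right) 104 \left(-63440\right) = \left(-520\right) \left(-63440\right) = 32988800$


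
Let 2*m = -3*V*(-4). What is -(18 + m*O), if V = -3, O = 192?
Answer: 3438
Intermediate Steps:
m = -18 (m = (-3*(-3)*(-4))/2 = (9*(-4))/2 = (½)*(-36) = -18)
-(18 + m*O) = -(18 - 18*192) = -(18 - 3456) = -1*(-3438) = 3438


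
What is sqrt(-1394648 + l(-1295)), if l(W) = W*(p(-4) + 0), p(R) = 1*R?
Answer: 2*I*sqrt(347367) ≈ 1178.8*I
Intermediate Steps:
p(R) = R
l(W) = -4*W (l(W) = W*(-4 + 0) = W*(-4) = -4*W)
sqrt(-1394648 + l(-1295)) = sqrt(-1394648 - 4*(-1295)) = sqrt(-1394648 + 5180) = sqrt(-1389468) = 2*I*sqrt(347367)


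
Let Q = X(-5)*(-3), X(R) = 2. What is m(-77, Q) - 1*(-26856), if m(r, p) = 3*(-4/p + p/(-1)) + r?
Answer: 26799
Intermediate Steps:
Q = -6 (Q = 2*(-3) = -6)
m(r, p) = r - 12/p - 3*p (m(r, p) = 3*(-4/p + p*(-1)) + r = 3*(-4/p - p) + r = 3*(-p - 4/p) + r = (-12/p - 3*p) + r = r - 12/p - 3*p)
m(-77, Q) - 1*(-26856) = (-77 - 12/(-6) - 3*(-6)) - 1*(-26856) = (-77 - 12*(-⅙) + 18) + 26856 = (-77 + 2 + 18) + 26856 = -57 + 26856 = 26799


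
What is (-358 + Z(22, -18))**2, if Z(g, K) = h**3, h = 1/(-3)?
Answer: 93450889/729 ≈ 1.2819e+5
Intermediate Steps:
h = -1/3 ≈ -0.33333
Z(g, K) = -1/27 (Z(g, K) = (-1/3)**3 = -1/27)
(-358 + Z(22, -18))**2 = (-358 - 1/27)**2 = (-9667/27)**2 = 93450889/729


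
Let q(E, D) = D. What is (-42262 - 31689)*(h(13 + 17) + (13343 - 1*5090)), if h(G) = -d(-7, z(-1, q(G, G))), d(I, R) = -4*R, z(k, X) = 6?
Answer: -612092427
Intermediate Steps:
h(G) = 24 (h(G) = -(-4)*6 = -1*(-24) = 24)
(-42262 - 31689)*(h(13 + 17) + (13343 - 1*5090)) = (-42262 - 31689)*(24 + (13343 - 1*5090)) = -73951*(24 + (13343 - 5090)) = -73951*(24 + 8253) = -73951*8277 = -612092427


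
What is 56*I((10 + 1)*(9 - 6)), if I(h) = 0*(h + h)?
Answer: 0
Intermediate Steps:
I(h) = 0 (I(h) = 0*(2*h) = 0)
56*I((10 + 1)*(9 - 6)) = 56*0 = 0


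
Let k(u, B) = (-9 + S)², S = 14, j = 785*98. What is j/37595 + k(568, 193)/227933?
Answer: 3507165113/1713828227 ≈ 2.0464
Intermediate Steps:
j = 76930
k(u, B) = 25 (k(u, B) = (-9 + 14)² = 5² = 25)
j/37595 + k(568, 193)/227933 = 76930/37595 + 25/227933 = 76930*(1/37595) + 25*(1/227933) = 15386/7519 + 25/227933 = 3507165113/1713828227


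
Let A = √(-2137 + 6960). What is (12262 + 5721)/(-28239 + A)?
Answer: -507821937/797436298 - 17983*√4823/797436298 ≈ -0.63838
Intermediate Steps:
A = √4823 ≈ 69.448
(12262 + 5721)/(-28239 + A) = (12262 + 5721)/(-28239 + √4823) = 17983/(-28239 + √4823)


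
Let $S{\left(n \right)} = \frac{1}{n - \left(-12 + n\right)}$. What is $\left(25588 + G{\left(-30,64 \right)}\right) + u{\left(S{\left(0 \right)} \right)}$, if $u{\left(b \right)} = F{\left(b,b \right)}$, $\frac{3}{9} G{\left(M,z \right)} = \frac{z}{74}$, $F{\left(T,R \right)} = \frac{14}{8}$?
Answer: $\frac{3787667}{148} \approx 25592.0$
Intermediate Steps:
$F{\left(T,R \right)} = \frac{7}{4}$ ($F{\left(T,R \right)} = 14 \cdot \frac{1}{8} = \frac{7}{4}$)
$G{\left(M,z \right)} = \frac{3 z}{74}$ ($G{\left(M,z \right)} = 3 \frac{z}{74} = \frac{3 z}{74}$)
$S{\left(n \right)} = \frac{1}{12}$
$u{\left(b \right)} = \frac{7}{4}$
$\left(25588 + G{\left(-30,64 \right)}\right) + u{\left(S{\left(0 \right)} \right)} = \left(25588 + \frac{3}{74} \cdot 64\right) + \frac{7}{4} = \left(25588 + \frac{96}{37}\right) + \frac{7}{4} = \frac{946852}{37} + \frac{7}{4} = \frac{3787667}{148}$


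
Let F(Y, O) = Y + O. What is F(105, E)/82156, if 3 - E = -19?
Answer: 127/82156 ≈ 0.0015458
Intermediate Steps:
E = 22 (E = 3 - 1*(-19) = 3 + 19 = 22)
F(Y, O) = O + Y
F(105, E)/82156 = (22 + 105)/82156 = 127*(1/82156) = 127/82156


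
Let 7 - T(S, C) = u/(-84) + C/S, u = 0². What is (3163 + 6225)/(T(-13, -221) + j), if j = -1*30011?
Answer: -9388/30021 ≈ -0.31271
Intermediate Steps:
u = 0
j = -30011
T(S, C) = 7 - C/S (T(S, C) = 7 - (0/(-84) + C/S) = 7 - (0*(-1/84) + C/S) = 7 - (0 + C/S) = 7 - C/S)
(3163 + 6225)/(T(-13, -221) + j) = (3163 + 6225)/((7 - 1*(-221)/(-13)) - 30011) = 9388/((7 - 1*(-221)*(-1/13)) - 30011) = 9388/((7 - 17) - 30011) = 9388/(-10 - 30011) = 9388/(-30021) = 9388*(-1/30021) = -9388/30021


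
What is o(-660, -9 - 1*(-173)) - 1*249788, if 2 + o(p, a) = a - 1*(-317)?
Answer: -249309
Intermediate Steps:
o(p, a) = 315 + a (o(p, a) = -2 + (a - 1*(-317)) = -2 + (a + 317) = -2 + (317 + a) = 315 + a)
o(-660, -9 - 1*(-173)) - 1*249788 = (315 + (-9 - 1*(-173))) - 1*249788 = (315 + (-9 + 173)) - 249788 = (315 + 164) - 249788 = 479 - 249788 = -249309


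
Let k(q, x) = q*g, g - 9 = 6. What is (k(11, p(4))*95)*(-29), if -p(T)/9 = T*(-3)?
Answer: -454575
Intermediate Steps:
p(T) = 27*T (p(T) = -9*T*(-3) = -(-27)*T = 27*T)
g = 15 (g = 9 + 6 = 15)
k(q, x) = 15*q (k(q, x) = q*15 = 15*q)
(k(11, p(4))*95)*(-29) = ((15*11)*95)*(-29) = (165*95)*(-29) = 15675*(-29) = -454575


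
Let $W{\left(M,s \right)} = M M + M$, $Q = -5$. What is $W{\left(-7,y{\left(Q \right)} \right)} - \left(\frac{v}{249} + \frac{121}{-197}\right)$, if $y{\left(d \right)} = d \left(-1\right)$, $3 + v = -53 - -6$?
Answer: $\frac{2100205}{49053} \approx 42.815$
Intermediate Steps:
$v = -50$ ($v = -3 - 47 = -50$)
$y{\left(d \right)} = - d$
$W{\left(M,s \right)} = M + M^{2}$ ($W{\left(M,s \right)} = M^{2} + M = M + M^{2}$)
$W{\left(-7,y{\left(Q \right)} \right)} - \left(\frac{v}{249} + \frac{121}{-197}\right) = - 7 \left(1 - 7\right) - \left(- \frac{50}{249} + \frac{121}{-197}\right) = \left(-7\right) \left(-6\right) - \left(\left(-50\right) \frac{1}{249} + 121 \left(- \frac{1}{197}\right)\right) = 42 - \left(- \frac{50}{249} - \frac{121}{197}\right) = 42 - - \frac{39979}{49053} = 42 + \frac{39979}{49053} = \frac{2100205}{49053}$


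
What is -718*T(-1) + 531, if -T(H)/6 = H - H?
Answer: 531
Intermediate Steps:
T(H) = 0 (T(H) = -6*(H - H) = -6*0 = 0)
-718*T(-1) + 531 = -718*0 + 531 = 0 + 531 = 531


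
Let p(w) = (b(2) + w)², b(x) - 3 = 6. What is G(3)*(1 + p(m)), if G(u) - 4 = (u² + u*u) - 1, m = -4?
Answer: 546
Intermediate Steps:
G(u) = 3 + 2*u² (G(u) = 4 + ((u² + u*u) - 1) = 4 + ((u² + u²) - 1) = 4 + (2*u² - 1) = 4 + (-1 + 2*u²) = 3 + 2*u²)
b(x) = 9 (b(x) = 3 + 6 = 9)
p(w) = (9 + w)²
G(3)*(1 + p(m)) = (3 + 2*3²)*(1 + (9 - 4)²) = (3 + 2*9)*(1 + 5²) = (3 + 18)*(1 + 25) = 21*26 = 546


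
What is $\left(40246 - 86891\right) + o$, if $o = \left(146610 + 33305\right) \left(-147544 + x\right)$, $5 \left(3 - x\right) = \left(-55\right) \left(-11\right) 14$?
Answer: $-26849661670$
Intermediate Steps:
$x = -1691$ ($x = 3 - \frac{\left(-55\right) \left(-11\right) 14}{5} = 3 - \frac{605 \cdot 14}{5} = 3 - 1694 = -1691$)
$o = -26849615025$ ($o = \left(146610 + 33305\right) \left(-147544 - 1691\right) = 179915 \left(-149235\right) = -26849615025$)
$\left(40246 - 86891\right) + o = \left(40246 - 86891\right) - 26849615025 = -46645 - 26849615025 = -26849661670$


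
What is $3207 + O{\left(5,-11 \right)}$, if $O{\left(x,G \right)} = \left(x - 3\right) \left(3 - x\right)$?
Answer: $3203$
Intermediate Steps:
$O{\left(x,G \right)} = \left(-3 + x\right) \left(3 - x\right)$
$3207 + O{\left(5,-11 \right)} = 3207 - 4 = 3203$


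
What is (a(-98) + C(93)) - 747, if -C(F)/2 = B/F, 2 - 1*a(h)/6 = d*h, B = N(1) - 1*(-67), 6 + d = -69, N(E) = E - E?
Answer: -4169789/93 ≈ -44836.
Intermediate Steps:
N(E) = 0
d = -75 (d = -6 - 69 = -75)
B = 67 (B = 0 - 1*(-67) = 0 + 67 = 67)
a(h) = 12 + 450*h (a(h) = 12 - (-450)*h = 12 + 450*h)
C(F) = -134/F
(a(-98) + C(93)) - 747 = ((12 + 450*(-98)) - 134/93) - 747 = ((12 - 44100) - 134*1/93) - 747 = (-44088 - 134/93) - 747 = -4100318/93 - 747 = -4169789/93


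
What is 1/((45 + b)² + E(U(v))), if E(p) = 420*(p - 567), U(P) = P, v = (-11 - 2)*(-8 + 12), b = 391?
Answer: -1/69884 ≈ -1.4309e-5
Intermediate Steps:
v = -52 (v = -13*4 = -52)
E(p) = -238140 + 420*p (E(p) = 420*(-567 + p) = -238140 + 420*p)
1/((45 + b)² + E(U(v))) = 1/((45 + 391)² + (-238140 + 420*(-52))) = 1/(436² + (-238140 - 21840)) = 1/(190096 - 259980) = 1/(-69884) = -1/69884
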